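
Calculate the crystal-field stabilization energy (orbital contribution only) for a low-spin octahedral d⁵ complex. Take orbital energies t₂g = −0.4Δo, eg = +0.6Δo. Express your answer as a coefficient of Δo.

-2.0 Δo

Configuration: t₂g⁵ eg⁰.
CFSE = 5(-0.4Δo) + 0(0.6Δo) = -2.0Δo + 0.0Δo = -2.0Δo.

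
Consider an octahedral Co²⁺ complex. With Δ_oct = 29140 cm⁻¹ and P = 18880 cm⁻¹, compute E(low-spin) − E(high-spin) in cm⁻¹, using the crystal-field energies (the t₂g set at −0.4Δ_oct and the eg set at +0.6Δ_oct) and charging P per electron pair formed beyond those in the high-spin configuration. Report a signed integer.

Co²⁺: group 9, so d-count = 9 − 2 = 7.
High-spin d⁷ fills as t₂g⁵ eg² with CFSE 5(−0.4) + 2(+0.6) = -0.8Δ_oct = -23312 cm⁻¹.
For low-spin the configuration is t₂g⁶ eg¹: orbital energy -1.8 × 29140 = -52452 cm⁻¹, and 1 additional pair relative to high-spin adds 18880 cm⁻¹, giving -33572 cm⁻¹.
The difference is -33572 − (-23312) = -10260 cm⁻¹, so low-spin lies lower.

-10260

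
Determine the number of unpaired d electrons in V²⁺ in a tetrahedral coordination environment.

V²⁺: group 5, so d-count = 5 − 2 = 3.
Tetrahedral fields are weak (Δₜ ≈ 4/9 Δₒ), so electrons fill high-spin.
Configuration: e² t₂¹, giving 3 unpaired electrons.

3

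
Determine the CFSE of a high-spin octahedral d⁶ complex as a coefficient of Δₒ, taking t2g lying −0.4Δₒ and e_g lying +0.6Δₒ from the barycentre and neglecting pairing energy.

Configuration: t2g^4 e_g^2.
CFSE = 4(-0.4Δₒ) + 2(0.6Δₒ) = -1.6Δₒ + 1.2Δₒ = -0.4Δₒ.

-0.4 Δₒ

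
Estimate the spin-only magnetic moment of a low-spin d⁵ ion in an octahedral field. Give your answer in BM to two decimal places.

1.73 BM

Configuration: t2g^5 e_g^0 → 1 unpaired electron.
μ(spin-only) = √[1(1+2)] = √3 ≈ 1.73 BM.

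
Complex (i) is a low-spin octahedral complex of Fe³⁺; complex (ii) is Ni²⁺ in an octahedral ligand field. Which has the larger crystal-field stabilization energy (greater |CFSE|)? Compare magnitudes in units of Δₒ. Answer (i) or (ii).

(i): Fe sits in group 8; removing 3 electrons leaves Fe³⁺ with 8 − 3 = 5 d electrons; t₂g⁵ eg⁰, CFSE = -2.0Δₒ.
(ii): Ni is in group 10, so Ni²⁺ is d⁸ (10 − 2 = 8); t2g^6 e_g^2, CFSE = -1.2Δₒ.
So (i) has the larger |CFSE|.

(i)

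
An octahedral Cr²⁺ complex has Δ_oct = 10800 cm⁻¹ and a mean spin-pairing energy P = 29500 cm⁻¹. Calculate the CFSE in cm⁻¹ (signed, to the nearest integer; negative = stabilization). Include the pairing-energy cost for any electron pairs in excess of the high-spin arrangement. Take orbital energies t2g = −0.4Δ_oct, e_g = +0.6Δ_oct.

-6480

Cr sits in group 6; removing 2 electrons leaves Cr²⁺ with 6 − 2 = 4 d electrons.
Δ_oct < P, so pairing is avoided: the ground state is high-spin.
Configuration: t2g^3 e_g^1.
Orbital CFSE = -0.6Δ_oct = -0.6 × 10800 = -6480 cm⁻¹.
High-spin has no excess pairs, so no pairing correction applies.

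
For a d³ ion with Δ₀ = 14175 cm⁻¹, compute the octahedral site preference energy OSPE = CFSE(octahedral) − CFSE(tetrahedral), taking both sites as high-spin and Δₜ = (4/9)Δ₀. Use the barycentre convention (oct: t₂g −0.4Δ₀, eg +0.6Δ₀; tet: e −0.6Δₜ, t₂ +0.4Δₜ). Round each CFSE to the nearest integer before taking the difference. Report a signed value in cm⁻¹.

-11970

In an octahedral site d³ (HS) is t₂g³ eg⁰, giving CFSE(oct) = -1.2Δ₀ = -17010 cm⁻¹.
Tetrahedral e² t₂¹ gives -0.8Δₜ = -0.8 × (4/9) × 14175 = -5040 cm⁻¹.
OSPE = -17010 − (-5040) = -11970 cm⁻¹.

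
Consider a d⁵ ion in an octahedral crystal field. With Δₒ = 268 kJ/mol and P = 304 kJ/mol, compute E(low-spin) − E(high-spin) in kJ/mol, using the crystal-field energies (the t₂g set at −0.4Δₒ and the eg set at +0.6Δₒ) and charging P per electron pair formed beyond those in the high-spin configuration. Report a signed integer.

72

In the high-spin limit (t₂g³ eg²) the orbital term is 0.0Δₒ = 0 kJ/mol, with no excess pairing.
For low-spin the configuration is t₂g⁵ eg⁰: orbital energy -2.0 × 268 = -536 kJ/mol, and 2 additional pairs relative to high-spin add 608 kJ/mol, giving 72 kJ/mol.
The difference is 72 − (0) = 72 kJ/mol, so high-spin lies lower.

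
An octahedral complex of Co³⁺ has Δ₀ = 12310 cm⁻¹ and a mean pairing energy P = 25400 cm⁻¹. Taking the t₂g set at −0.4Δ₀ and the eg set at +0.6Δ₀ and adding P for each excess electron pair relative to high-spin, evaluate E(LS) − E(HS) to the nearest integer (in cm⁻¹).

26180

Co³⁺: group 9, so d-count = 9 − 3 = 6.
In the high-spin limit (t₂g⁴ eg²) the orbital term is -0.4Δ₀ = -4924 cm⁻¹, with no excess pairing.
For low-spin the configuration is t₂g⁶ eg⁰: orbital energy -2.4 × 12310 = -29544 cm⁻¹, and 2 additional pairs relative to high-spin add 50800 cm⁻¹, giving 21256 cm⁻¹.
Thus E(LS) − E(HS) = 26180 cm⁻¹.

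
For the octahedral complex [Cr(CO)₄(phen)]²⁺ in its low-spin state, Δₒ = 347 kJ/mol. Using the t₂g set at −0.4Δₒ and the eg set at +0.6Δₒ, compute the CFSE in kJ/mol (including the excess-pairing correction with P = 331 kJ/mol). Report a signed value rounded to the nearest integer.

-224

Ligand charges: 4×(+0) from CO and 1×(+0) from phen sum to +0; with overall charge +2, Cr is +2.
Cr²⁺: group 6, so d-count = 6 − 2 = 4.
Electron filling gives t₂g⁴ eg⁰.
CFSE(orbital) = 4×(-0.4Δₒ) + 0×(0.6Δₒ) = -1.6Δₒ; with Δₒ = 347 kJ/mol that is -555 kJ/mol.
High-spin d⁴ would be t₂g³ eg¹ with 0 pairs; low-spin has 1, so 1 excess pair costs +1P = +331 kJ/mol.
Combining: -555 + 331 = -224 kJ/mol.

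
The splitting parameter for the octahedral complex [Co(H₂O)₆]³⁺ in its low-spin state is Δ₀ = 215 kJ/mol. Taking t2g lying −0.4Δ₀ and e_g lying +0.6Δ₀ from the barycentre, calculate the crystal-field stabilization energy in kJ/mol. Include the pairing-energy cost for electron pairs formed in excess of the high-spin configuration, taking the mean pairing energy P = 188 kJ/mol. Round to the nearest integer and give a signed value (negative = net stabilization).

H₂O is neutral, so the +3 overall charge sits on Co: oxidation state +3.
Group 9 minus oxidation state +3 gives a d⁶ configuration for Co³⁺.
Electron filling gives t2g^6 e_g^0.
CFSE(orbital) = 6×(-0.4Δ₀) + 0×(0.6Δ₀) = -2.4Δ₀; with Δ₀ = 215 kJ/mol that is -516 kJ/mol.
High-spin d⁶ would be t2g^4 e_g^2 with 1 pair; low-spin has 3, so 2 excess pairs cost +2P = +376 kJ/mol.
Combining: -516 + 376 = -140 kJ/mol.

-140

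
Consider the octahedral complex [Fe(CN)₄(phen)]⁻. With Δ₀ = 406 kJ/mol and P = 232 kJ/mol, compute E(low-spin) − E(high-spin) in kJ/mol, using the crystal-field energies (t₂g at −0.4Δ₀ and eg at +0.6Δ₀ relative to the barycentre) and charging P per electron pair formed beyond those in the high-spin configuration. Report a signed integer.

-348

Ligand charges: 4×(-1) from CN⁻ and 1×(+0) from phen sum to -4; with overall charge -1, Fe is +3.
Fe³⁺: group 8, so d-count = 8 − 3 = 5.
High-spin d⁵ fills as t₂g³ eg² with CFSE 3(−0.4) + 2(+0.6) = 0.0Δ₀ = 0 kJ/mol.
Low-spin t₂g⁵ eg⁰ gives -2.0Δ₀ = -812 kJ/mol, but forming 2 extra pairs costs 2P = 464 kJ/mol, so E(LS) = -812 + 464 = -348 kJ/mol.
The difference is -348 − (0) = -348 kJ/mol, so low-spin lies lower.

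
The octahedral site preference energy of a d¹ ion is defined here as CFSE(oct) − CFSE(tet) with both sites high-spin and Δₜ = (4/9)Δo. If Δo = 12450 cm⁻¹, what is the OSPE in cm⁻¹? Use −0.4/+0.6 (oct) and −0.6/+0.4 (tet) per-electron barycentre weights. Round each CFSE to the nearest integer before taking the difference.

Octahedral (high-spin): t₂g¹ eg⁰, CFSE = 1(−0.4) + 0(+0.6) = -0.4Δo = -0.4 × 12450 = -4980 cm⁻¹.
In a tetrahedral site the filling is e¹ t₂⁰: CFSE(tet) = -0.6Δₜ = -0.6 × (4/9)(12450) = -3320 cm⁻¹.
OSPE = -4980 − (-3320) = -1660 cm⁻¹.

-1660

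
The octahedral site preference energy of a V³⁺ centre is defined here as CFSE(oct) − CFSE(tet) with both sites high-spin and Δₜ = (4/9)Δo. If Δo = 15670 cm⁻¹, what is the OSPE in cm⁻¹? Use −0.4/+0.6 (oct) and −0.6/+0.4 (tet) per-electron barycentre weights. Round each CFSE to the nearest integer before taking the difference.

V³⁺: group 5, so d-count = 5 − 3 = 2.
In an octahedral site d² (HS) is t₂g² eg⁰, giving CFSE(oct) = -0.8Δo = -12536 cm⁻¹.
In a tetrahedral site the filling is e² t₂⁰: CFSE(tet) = -1.2Δₜ = -1.2 × (4/9)(15670) = -8357 cm⁻¹.
OSPE = CFSE(oct) − CFSE(tet) = -12536 − (-8357) = -4179 cm⁻¹.

-4179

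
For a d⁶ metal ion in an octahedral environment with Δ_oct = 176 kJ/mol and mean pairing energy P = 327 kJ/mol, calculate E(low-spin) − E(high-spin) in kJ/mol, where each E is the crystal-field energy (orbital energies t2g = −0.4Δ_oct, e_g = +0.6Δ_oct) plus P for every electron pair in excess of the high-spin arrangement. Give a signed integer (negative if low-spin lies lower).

In the high-spin limit (t2g^4 e_g^2) the orbital term is -0.4Δ_oct = -70 kJ/mol, with no excess pairing.
Low-spin t2g^6 e_g^0 gives -2.4Δ_oct = -422 kJ/mol, but forming 2 extra pairs costs 2P = 654 kJ/mol, so E(LS) = -422 + 654 = 232 kJ/mol.
Thus E(LS) − E(HS) = 302 kJ/mol.

302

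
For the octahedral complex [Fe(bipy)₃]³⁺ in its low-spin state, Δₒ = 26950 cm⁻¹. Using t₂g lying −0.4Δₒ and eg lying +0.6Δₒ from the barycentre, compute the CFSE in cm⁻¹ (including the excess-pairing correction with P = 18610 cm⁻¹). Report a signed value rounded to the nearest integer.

-16680

bipy is neutral, so the +3 overall charge sits on Fe: oxidation state +3.
Fe sits in group 8; removing 3 electrons leaves Fe³⁺ with 8 − 3 = 5 d electrons.
The d⁵ electrons fill as t₂g⁵ eg⁰.
CFSE(orbital) = 5×(-0.4Δₒ) + 0×(0.6Δₒ) = -2.0Δₒ; with Δₒ = 26950 cm⁻¹ that is -53900 cm⁻¹.
Relative to high-spin t₂g³ eg² (0 paired), the low-spin configuration has 2 additional pairs, contributing +2 × 18610 = +37220 cm⁻¹.
Net CFSE = -53900 + 37220 = -16680 cm⁻¹.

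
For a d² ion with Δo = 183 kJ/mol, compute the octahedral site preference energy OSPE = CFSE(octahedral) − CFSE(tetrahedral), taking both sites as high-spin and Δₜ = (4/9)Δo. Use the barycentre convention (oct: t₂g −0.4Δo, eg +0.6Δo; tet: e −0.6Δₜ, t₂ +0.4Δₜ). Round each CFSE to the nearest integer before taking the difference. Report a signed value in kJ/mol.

Octahedral high-spin t2g^2 e_g^0: CFSE = -0.8 × 183 = -146 kJ/mol.
In a tetrahedral site the filling is e^2 t2^0: CFSE(tet) = -1.2Δₜ = -1.2 × (4/9)(183) = -98 kJ/mol.
Subtracting, OSPE = -146 − (-98) = -48 kJ/mol.

-48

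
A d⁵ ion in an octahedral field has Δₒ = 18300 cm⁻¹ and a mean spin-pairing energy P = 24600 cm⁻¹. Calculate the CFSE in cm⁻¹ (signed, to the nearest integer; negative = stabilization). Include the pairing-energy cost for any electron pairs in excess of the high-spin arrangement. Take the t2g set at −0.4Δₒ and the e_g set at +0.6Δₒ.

Δₒ < P, so pairing is avoided: the ground state is high-spin.
Filling d⁵ accordingly: t2g^3 e_g^2.
Orbital CFSE = 0.0Δₒ = 0.0 × 18300 = 0 cm⁻¹.
High-spin has no excess pairs, so no pairing correction applies.

0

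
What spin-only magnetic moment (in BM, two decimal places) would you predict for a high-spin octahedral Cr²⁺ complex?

Cr²⁺: group 6, so d-count = 6 − 2 = 4.
Configuration: t2g^3 e_g^1 → 4 unpaired electrons.
μ(spin-only) = √[4(4+2)] = √24 ≈ 4.90 BM.

4.90 BM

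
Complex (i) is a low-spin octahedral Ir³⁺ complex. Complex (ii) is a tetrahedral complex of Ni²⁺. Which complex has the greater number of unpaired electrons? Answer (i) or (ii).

(i): Ir is in group 9, so Ir³⁺ is d⁶ (9 − 3 = 6); t₂g⁶ eg⁰ → 0 unpaired.
(ii): Ni is in group 10, so Ni²⁺ is d⁸ (10 − 2 = 8); Tetrahedral splitting is small, so the complex is high-spin; e⁴ t₂⁴ → 2 unpaired.
So (ii) has more unpaired electrons.

(ii)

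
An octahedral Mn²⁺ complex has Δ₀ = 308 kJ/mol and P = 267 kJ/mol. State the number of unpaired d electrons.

Mn sits in group 7; removing 2 electrons leaves Mn²⁺ with 7 − 2 = 5 d electrons.
Since Δ₀ = 308 kJ/mol > P = 267 kJ/mol, the complex adopts the low-spin configuration.
Filling d⁵ accordingly: t2g^5 e_g^0.
Unpaired electrons: 1.

1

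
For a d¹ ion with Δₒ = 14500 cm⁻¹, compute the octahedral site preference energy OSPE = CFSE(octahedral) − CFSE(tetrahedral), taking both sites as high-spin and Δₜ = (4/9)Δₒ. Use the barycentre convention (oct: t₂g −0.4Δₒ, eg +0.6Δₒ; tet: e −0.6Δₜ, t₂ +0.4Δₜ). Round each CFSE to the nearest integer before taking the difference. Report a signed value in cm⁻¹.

-1933

In an octahedral site d¹ (HS) is t₂g¹ eg⁰, giving CFSE(oct) = -0.4Δₒ = -5800 cm⁻¹.
Tetrahedral e¹ t₂⁰ gives -0.6Δₜ = -0.6 × (4/9) × 14500 = -3867 cm⁻¹.
Subtracting, OSPE = -5800 − (-3867) = -1933 cm⁻¹.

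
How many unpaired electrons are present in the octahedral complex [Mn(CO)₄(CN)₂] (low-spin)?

Ligand charges: 4×(+0) from CO and 2×(-1) from CN⁻ sum to -2; with overall charge +0, Mn is +2.
Mn²⁺: group 7, so d-count = 7 − 2 = 5.
Configuration: t2g^5 e_g^0, giving 1 unpaired electron.

1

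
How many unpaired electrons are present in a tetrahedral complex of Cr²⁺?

Cr is in group 6, so Cr²⁺ is d⁴ (6 − 2 = 4).
Tetrahedral fields are weak (Δₜ ≈ 4/9 Δₒ), so electrons fill high-spin.
Configuration: e² t₂², giving 4 unpaired electrons.

4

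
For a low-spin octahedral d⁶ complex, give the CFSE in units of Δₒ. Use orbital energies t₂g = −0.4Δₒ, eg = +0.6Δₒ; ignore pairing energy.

Configuration: t₂g⁶ eg⁰.
CFSE = 6(-0.4Δₒ) + 0(0.6Δₒ) = -2.4Δₒ + 0.0Δₒ = -2.4Δₒ.

-2.4 Δₒ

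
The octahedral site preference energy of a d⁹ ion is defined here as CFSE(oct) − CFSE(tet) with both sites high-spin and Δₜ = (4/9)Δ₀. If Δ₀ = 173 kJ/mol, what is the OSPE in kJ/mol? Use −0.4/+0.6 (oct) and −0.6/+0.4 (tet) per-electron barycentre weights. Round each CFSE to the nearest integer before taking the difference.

-73

Octahedral (high-spin): t2g^6 e_g^3, CFSE = 6(−0.4) + 3(+0.6) = -0.6Δ₀ = -0.6 × 173 = -104 kJ/mol.
In a tetrahedral site the filling is e^4 t2^5: CFSE(tet) = -0.4Δₜ = -0.4 × (4/9)(173) = -31 kJ/mol.
OSPE = CFSE(oct) − CFSE(tet) = -104 − (-31) = -73 kJ/mol.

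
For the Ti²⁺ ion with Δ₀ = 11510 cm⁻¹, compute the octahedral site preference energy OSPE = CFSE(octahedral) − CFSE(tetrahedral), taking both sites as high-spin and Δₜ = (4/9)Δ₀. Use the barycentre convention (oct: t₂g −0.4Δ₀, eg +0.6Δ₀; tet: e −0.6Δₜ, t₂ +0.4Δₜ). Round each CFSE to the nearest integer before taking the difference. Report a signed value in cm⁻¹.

-3069

Ti is in group 4, so Ti²⁺ is d² (4 − 2 = 2).
Octahedral high-spin t₂g² eg⁰: CFSE = -0.8 × 11510 = -9208 cm⁻¹.
Tetrahedral e² t₂⁰ gives -1.2Δₜ = -1.2 × (4/9) × 11510 = -6139 cm⁻¹.
OSPE = CFSE(oct) − CFSE(tet) = -9208 − (-6139) = -3069 cm⁻¹.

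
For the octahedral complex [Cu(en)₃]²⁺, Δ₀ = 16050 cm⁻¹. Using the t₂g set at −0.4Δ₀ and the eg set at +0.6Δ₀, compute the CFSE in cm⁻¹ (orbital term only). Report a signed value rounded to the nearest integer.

-9630

en is neutral, so the +2 overall charge sits on Cu: oxidation state +2.
Cu is in group 11, so Cu²⁺ is d⁹ (11 − 2 = 9).
For octahedral d⁹ the high- and low-spin configurations coincide.
The d⁹ electrons fill as t₂g⁶ eg³.
CFSE(orbital) = 6×(-0.4Δ₀) + 3×(0.6Δ₀) = -0.6Δ₀; with Δ₀ = 16050 cm⁻¹ that is -9630 cm⁻¹.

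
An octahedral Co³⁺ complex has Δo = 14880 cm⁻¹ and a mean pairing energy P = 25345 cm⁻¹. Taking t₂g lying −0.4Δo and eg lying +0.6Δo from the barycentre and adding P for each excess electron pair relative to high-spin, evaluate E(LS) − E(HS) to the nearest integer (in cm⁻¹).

20930

Co³⁺: group 9, so d-count = 9 − 3 = 6.
In the high-spin limit (t₂g⁴ eg²) the orbital term is -0.4Δo = -5952 cm⁻¹, with no excess pairing.
Low-spin t₂g⁶ eg⁰ gives -2.4Δo = -35712 cm⁻¹, but forming 2 extra pairs costs 2P = 50690 cm⁻¹, so E(LS) = -35712 + 50690 = 14978 cm⁻¹.
Thus E(LS) − E(HS) = 20930 cm⁻¹.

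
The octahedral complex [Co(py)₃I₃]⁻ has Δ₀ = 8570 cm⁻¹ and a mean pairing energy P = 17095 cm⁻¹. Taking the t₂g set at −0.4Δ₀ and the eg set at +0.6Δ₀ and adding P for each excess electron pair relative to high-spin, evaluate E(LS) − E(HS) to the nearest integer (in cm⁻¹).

8525

Ligand charges: 3×(+0) from py and 3×(-1) from I⁻ sum to -3; with overall charge -1, Co is +2.
Co sits in group 9; removing 2 electrons leaves Co²⁺ with 9 − 2 = 7 d electrons.
High-spin d⁷ fills as t₂g⁵ eg² with CFSE 5(−0.4) + 2(+0.6) = -0.8Δ₀ = -6856 cm⁻¹.
Low-spin t₂g⁶ eg¹ gives -1.8Δ₀ = -15426 cm⁻¹, but forming 1 extra pair costs 1P = 17095 cm⁻¹, so E(LS) = -15426 + 17095 = 1669 cm⁻¹.
E(LS) − E(HS) = 1669 − (-6856) = 8525 cm⁻¹.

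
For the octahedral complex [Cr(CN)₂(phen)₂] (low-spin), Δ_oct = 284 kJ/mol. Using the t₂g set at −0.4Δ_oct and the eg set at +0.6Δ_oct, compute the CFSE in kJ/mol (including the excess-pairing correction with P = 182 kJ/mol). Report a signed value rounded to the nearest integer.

Ligand charges: 2×(-1) from CN⁻ and 2×(+0) from phen sum to -2; with overall charge +0, Cr is +2.
Cr is in group 6, so Cr²⁺ is d⁴ (6 − 2 = 4).
The d⁴ electrons fill as t₂g⁴ eg⁰.
Orbital CFSE = 4(-0.4) + 0(0.6) = -1.6Δ_oct = -1.6 × 284 = -454 kJ/mol.
High-spin d⁴ would be t₂g³ eg¹ with 0 pairs; low-spin has 1, so 1 excess pair costs +1P = +182 kJ/mol.
Combining: -454 + 182 = -272 kJ/mol.

-272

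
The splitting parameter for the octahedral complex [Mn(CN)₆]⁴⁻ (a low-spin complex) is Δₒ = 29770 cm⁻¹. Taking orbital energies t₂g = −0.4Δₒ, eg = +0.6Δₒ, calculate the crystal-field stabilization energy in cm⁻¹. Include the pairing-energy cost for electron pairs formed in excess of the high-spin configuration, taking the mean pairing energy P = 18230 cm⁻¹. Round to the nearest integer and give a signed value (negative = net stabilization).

-23080

Each CN⁻ contributes -1; 6 × (-1) = -6. With overall charge -4, Mn is in the +2 oxidation state.
Group 7 minus oxidation state +2 gives a d⁵ configuration for Mn²⁺.
The d⁵ electrons fill as t₂g⁵ eg⁰.
Orbital CFSE = 5(-0.4) + 0(0.6) = -2.0Δₒ = -2.0 × 29770 = -59540 cm⁻¹.
Pairing penalty: 2 pairs vs 0 in the high-spin reference → 2 extra × P = 36460 cm⁻¹.
Combining: -59540 + 36460 = -23080 cm⁻¹.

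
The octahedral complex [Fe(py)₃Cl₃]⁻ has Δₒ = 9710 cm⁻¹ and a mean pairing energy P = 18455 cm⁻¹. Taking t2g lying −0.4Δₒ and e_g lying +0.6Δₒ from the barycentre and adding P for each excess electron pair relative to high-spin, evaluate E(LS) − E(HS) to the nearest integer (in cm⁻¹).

Ligand charges: 3×(+0) from py and 3×(-1) from Cl⁻ sum to -3; with overall charge -1, Fe is +2.
Fe is in group 8, so Fe²⁺ is d⁶ (8 − 2 = 6).
High-spin: t2g^4 e_g^2, CFSE = -0.4Δₒ = -3884 cm⁻¹.
Low-spin: t2g^6 e_g^0, orbital CFSE = -2.4Δₒ = -23304 cm⁻¹; plus 2 excess pairs × P = +36910 cm⁻¹; total 13606 cm⁻¹.
E(LS) − E(HS) = 13606 − (-3884) = 17490 cm⁻¹.

17490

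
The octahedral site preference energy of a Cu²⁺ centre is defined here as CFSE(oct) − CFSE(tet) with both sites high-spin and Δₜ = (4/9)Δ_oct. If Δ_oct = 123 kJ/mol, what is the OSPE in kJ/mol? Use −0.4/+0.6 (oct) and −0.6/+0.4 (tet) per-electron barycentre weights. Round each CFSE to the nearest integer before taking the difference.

Group 11 minus oxidation state +2 gives a d⁹ configuration for Cu²⁺.
In an octahedral site d⁹ (HS) is t₂g⁶ eg³, giving CFSE(oct) = -0.6Δ_oct = -74 kJ/mol.
In a tetrahedral site the filling is e⁴ t₂⁵: CFSE(tet) = -0.4Δₜ = -0.4 × (4/9)(123) = -22 kJ/mol.
OSPE = -74 − (-22) = -52 kJ/mol.

-52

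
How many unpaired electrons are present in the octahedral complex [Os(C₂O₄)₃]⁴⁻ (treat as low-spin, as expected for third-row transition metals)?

Each C₂O₄²⁻ contributes -2; 3 × (-2) = -6. With overall charge -4, Os is in the +2 oxidation state.
Os sits in group 8; removing 2 electrons leaves Os²⁺ with 8 − 2 = 6 d electrons.
Configuration: t2g^6 e_g^0, giving 0 unpaired electrons.

0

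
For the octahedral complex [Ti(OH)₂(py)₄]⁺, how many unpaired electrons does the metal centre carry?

1

Ligand charges: 2×(-1) from OH⁻ and 4×(+0) from py sum to -2; with overall charge +1, Ti is +3.
Ti sits in group 4; removing 3 electrons leaves Ti³⁺ with 4 − 3 = 1 d electrons.
Configuration: t₂g¹ eg⁰, giving 1 unpaired electron.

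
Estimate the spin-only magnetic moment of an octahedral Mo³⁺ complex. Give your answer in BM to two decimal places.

Mo sits in group 6; removing 3 electrons leaves Mo³⁺ with 6 − 3 = 3 d electrons.
For octahedral d³ the high- and low-spin configurations coincide.
Configuration: t₂g³ eg⁰ → 3 unpaired electrons.
μ(spin-only) = √[3(3+2)] = √15 ≈ 3.87 BM.

3.87 BM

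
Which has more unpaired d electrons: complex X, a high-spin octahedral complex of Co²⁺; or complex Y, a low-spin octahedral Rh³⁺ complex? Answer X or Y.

X: Co is in group 9, so Co²⁺ is d⁷ (9 − 2 = 7); t₂g⁵ eg² → 3 unpaired.
Y: Rh is in group 9, so Rh³⁺ is d⁶ (9 − 3 = 6); t₂g⁶ eg⁰ → 0 unpaired.
So X has more unpaired electrons.

X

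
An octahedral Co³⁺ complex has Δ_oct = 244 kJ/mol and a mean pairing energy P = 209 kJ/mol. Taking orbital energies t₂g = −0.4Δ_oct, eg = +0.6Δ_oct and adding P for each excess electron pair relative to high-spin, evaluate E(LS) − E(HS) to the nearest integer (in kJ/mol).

-70

Co sits in group 9; removing 3 electrons leaves Co³⁺ with 9 − 3 = 6 d electrons.
In the high-spin limit (t₂g⁴ eg²) the orbital term is -0.4Δ_oct = -98 kJ/mol, with no excess pairing.
Low-spin t₂g⁶ eg⁰ gives -2.4Δ_oct = -586 kJ/mol, but forming 2 extra pairs costs 2P = 418 kJ/mol, so E(LS) = -586 + 418 = -168 kJ/mol.
Thus E(LS) − E(HS) = -70 kJ/mol.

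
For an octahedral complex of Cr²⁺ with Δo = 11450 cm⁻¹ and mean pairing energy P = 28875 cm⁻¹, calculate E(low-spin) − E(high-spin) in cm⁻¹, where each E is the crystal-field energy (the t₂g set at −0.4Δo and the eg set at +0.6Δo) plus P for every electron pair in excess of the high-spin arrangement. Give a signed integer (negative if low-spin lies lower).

Cr sits in group 6; removing 2 electrons leaves Cr²⁺ with 6 − 2 = 4 d electrons.
High-spin: t₂g³ eg¹, CFSE = -0.6Δo = -6870 cm⁻¹.
For low-spin the configuration is t₂g⁴ eg⁰: orbital energy -1.6 × 11450 = -18320 cm⁻¹, and 1 additional pair relative to high-spin adds 28875 cm⁻¹, giving 10555 cm⁻¹.
The difference is 10555 − (-6870) = 17425 cm⁻¹, so high-spin lies lower.

17425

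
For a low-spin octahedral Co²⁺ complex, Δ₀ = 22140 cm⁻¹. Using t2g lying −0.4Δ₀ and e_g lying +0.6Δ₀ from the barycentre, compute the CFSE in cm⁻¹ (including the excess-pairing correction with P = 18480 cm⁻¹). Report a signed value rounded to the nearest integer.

Co is in group 9, so Co²⁺ is d⁷ (9 − 2 = 7).
The d⁷ electrons fill as t2g^6 e_g^1.
CFSE(orbital) = 6×(-0.4Δ₀) + 1×(0.6Δ₀) = -1.8Δ₀; with Δ₀ = 22140 cm⁻¹ that is -39852 cm⁻¹.
Pairing penalty: 3 pairs vs 2 in the high-spin reference → 1 extra × P = 18480 cm⁻¹.
Combining: -39852 + 18480 = -21372 cm⁻¹.

-21372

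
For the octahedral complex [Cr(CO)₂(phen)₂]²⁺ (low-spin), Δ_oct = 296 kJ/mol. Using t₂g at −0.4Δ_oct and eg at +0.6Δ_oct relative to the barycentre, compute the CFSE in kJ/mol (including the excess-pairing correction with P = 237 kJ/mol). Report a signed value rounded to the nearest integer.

-237

Ligand charges: 2×(+0) from CO and 2×(+0) from phen sum to +0; with overall charge +2, Cr is +2.
Cr is in group 6, so Cr²⁺ is d⁴ (6 − 2 = 4).
Configuration: t₂g⁴ eg⁰.
CFSE(orbital) = 4×(-0.4Δ_oct) + 0×(0.6Δ_oct) = -1.6Δ_oct; with Δ_oct = 296 kJ/mol that is -474 kJ/mol.
High-spin d⁴ would be t₂g³ eg¹ with 0 pairs; low-spin has 1, so 1 excess pair costs +1P = +237 kJ/mol.
Combining: -474 + 237 = -237 kJ/mol.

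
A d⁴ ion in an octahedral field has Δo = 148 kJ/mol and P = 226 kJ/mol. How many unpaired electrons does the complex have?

Δo < P, so pairing is avoided: the ground state is high-spin.
That gives t2g^3 e_g^1.
Unpaired electrons: 4.

4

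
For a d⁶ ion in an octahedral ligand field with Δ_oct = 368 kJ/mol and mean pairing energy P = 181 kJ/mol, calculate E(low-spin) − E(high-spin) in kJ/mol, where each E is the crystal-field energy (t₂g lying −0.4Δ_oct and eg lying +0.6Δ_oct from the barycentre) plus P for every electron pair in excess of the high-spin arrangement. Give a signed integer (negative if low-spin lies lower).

High-spin: t₂g⁴ eg², CFSE = -0.4Δ_oct = -147 kJ/mol.
Low-spin t₂g⁶ eg⁰ gives -2.4Δ_oct = -883 kJ/mol, but forming 2 extra pairs costs 2P = 362 kJ/mol, so E(LS) = -883 + 362 = -521 kJ/mol.
Thus E(LS) − E(HS) = -374 kJ/mol.

-374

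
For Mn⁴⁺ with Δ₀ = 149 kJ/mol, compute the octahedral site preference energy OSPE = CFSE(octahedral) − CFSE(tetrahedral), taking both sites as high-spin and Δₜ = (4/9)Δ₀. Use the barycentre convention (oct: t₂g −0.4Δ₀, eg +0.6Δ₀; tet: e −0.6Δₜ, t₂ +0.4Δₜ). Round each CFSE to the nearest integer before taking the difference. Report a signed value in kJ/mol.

-126

Group 7 minus oxidation state +4 gives a d³ configuration for Mn⁴⁺.
Octahedral (high-spin): t₂g³ eg⁰, CFSE = 3(−0.4) + 0(+0.6) = -1.2Δ₀ = -1.2 × 149 = -179 kJ/mol.
In a tetrahedral site the filling is e² t₂¹: CFSE(tet) = -0.8Δₜ = -0.8 × (4/9)(149) = -53 kJ/mol.
Subtracting, OSPE = -179 − (-53) = -126 kJ/mol.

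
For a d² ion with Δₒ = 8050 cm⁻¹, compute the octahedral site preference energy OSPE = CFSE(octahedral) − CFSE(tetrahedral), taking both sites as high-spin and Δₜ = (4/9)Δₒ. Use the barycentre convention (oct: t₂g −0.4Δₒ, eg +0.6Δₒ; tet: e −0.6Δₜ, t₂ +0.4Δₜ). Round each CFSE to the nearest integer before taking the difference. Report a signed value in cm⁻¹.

-2147

Octahedral (high-spin): t₂g² eg⁰, CFSE = 2(−0.4) + 0(+0.6) = -0.8Δₒ = -0.8 × 8050 = -6440 cm⁻¹.
Tetrahedral: e² t₂⁰, CFSE = 2(−0.6) + 0(+0.4) = -1.2Δₜ = -1.2 × (4/9) × 8050 = -4293 cm⁻¹.
OSPE = CFSE(oct) − CFSE(tet) = -6440 − (-4293) = -2147 cm⁻¹.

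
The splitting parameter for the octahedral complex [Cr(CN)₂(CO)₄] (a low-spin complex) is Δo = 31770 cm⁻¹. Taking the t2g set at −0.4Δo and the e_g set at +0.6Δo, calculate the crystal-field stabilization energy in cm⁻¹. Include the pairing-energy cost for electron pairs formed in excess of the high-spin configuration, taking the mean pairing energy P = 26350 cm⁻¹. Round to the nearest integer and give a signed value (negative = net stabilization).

-24482

Ligand charges: 2×(-1) from CN⁻ and 4×(+0) from CO sum to -2; with overall charge +0, Cr is +2.
Cr²⁺: group 6, so d-count = 6 − 2 = 4.
Electron filling gives t2g^4 e_g^0.
Orbital CFSE = 4(-0.4) + 0(0.6) = -1.6Δo = -1.6 × 31770 = -50832 cm⁻¹.
Pairing penalty: 1 pair vs 0 in the high-spin reference → 1 extra × P = 26350 cm⁻¹.
Net CFSE = -50832 + 26350 = -24482 cm⁻¹.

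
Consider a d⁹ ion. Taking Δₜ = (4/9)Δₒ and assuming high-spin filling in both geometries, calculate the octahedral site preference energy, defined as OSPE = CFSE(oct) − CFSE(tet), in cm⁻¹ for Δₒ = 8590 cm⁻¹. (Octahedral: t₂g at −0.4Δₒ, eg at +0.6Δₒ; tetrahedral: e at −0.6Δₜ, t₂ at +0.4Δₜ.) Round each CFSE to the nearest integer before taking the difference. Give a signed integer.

-3627

Octahedral high-spin t2g^6 e_g^3: CFSE = -0.6 × 8590 = -5154 cm⁻¹.
Tetrahedral e^4 t2^5 gives -0.4Δₜ = -0.4 × (4/9) × 8590 = -1527 cm⁻¹.
OSPE = -5154 − (-1527) = -3627 cm⁻¹.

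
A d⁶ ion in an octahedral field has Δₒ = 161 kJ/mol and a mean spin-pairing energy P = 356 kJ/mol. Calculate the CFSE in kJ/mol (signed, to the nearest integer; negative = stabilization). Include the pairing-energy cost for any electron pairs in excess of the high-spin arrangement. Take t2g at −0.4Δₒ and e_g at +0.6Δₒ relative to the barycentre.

Δₒ < P, so pairing is avoided: the ground state is high-spin.
Filling d⁶ accordingly: t2g^4 e_g^2.
Orbital CFSE = -0.4Δₒ = -0.4 × 161 = -64 kJ/mol.
High-spin has no excess pairs, so no pairing correction applies.

-64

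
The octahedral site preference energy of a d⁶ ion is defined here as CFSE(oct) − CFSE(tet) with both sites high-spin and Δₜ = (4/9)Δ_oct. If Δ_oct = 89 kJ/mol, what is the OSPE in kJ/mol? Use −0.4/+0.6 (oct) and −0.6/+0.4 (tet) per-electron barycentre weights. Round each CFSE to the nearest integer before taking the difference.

Octahedral high-spin t2g^4 e_g^2: CFSE = -0.4 × 89 = -36 kJ/mol.
In a tetrahedral site the filling is e^3 t2^3: CFSE(tet) = -0.6Δₜ = -0.6 × (4/9)(89) = -24 kJ/mol.
OSPE = CFSE(oct) − CFSE(tet) = -36 − (-24) = -12 kJ/mol.

-12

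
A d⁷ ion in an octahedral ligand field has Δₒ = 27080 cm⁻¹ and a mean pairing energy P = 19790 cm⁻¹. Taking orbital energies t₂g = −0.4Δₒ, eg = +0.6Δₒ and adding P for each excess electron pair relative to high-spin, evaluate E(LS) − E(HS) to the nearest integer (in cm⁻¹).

In the high-spin limit (t₂g⁵ eg²) the orbital term is -0.8Δₒ = -21664 cm⁻¹, with no excess pairing.
Low-spin t₂g⁶ eg¹ gives -1.8Δₒ = -48744 cm⁻¹, but forming 1 extra pair costs 1P = 19790 cm⁻¹, so E(LS) = -48744 + 19790 = -28954 cm⁻¹.
The difference is -28954 − (-21664) = -7290 cm⁻¹, so low-spin lies lower.

-7290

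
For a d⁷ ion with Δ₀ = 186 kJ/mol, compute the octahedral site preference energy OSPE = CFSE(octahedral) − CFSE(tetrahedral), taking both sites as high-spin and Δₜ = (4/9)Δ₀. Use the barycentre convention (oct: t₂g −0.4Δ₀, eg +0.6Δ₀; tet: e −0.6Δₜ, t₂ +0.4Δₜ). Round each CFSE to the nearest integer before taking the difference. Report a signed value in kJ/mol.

-50

Octahedral high-spin t2g^5 e_g^2: CFSE = -0.8 × 186 = -149 kJ/mol.
Tetrahedral e^4 t2^3 gives -1.2Δₜ = -1.2 × (4/9) × 186 = -99 kJ/mol.
OSPE = -149 − (-99) = -50 kJ/mol.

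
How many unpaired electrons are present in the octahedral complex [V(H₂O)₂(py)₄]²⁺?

Ligand charges: 2×(+0) from H₂O and 4×(+0) from py sum to +0; with overall charge +2, V is +2.
Group 5 minus oxidation state +2 gives a d³ configuration for V²⁺.
Configuration: t₂g³ eg⁰, giving 3 unpaired electrons.

3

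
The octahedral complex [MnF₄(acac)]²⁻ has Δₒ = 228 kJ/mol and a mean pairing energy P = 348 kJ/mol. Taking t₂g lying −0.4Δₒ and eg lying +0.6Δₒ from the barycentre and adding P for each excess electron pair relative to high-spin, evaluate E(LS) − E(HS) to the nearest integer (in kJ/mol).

120

Ligand charges: 4×(-1) from F⁻ and 1×(-1) from acac⁻ sum to -5; with overall charge -2, Mn is +3.
Mn is in group 7, so Mn³⁺ is d⁴ (7 − 3 = 4).
High-spin: t₂g³ eg¹, CFSE = -0.6Δₒ = -137 kJ/mol.
Low-spin t₂g⁴ eg⁰ gives -1.6Δₒ = -365 kJ/mol, but forming 1 extra pair costs 1P = 348 kJ/mol, so E(LS) = -365 + 348 = -17 kJ/mol.
The difference is -17 − (-137) = 120 kJ/mol, so high-spin lies lower.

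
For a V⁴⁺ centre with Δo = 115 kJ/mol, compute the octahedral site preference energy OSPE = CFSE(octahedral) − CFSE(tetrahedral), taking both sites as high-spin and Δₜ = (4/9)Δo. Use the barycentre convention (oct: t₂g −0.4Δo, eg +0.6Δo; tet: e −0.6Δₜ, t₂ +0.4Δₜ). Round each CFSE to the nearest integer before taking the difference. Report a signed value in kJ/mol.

-15

V sits in group 5; removing 4 electrons leaves V⁴⁺ with 5 − 4 = 1 d electrons.
Octahedral high-spin t₂g¹ eg⁰: CFSE = -0.4 × 115 = -46 kJ/mol.
In a tetrahedral site the filling is e¹ t₂⁰: CFSE(tet) = -0.6Δₜ = -0.6 × (4/9)(115) = -31 kJ/mol.
OSPE = CFSE(oct) − CFSE(tet) = -46 − (-31) = -15 kJ/mol.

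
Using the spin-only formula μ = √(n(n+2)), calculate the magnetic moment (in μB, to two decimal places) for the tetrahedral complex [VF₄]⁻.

Each F⁻ contributes -1; 4 × (-1) = -4. With overall charge -1, V is in the +3 oxidation state.
V is in group 5, so V³⁺ is d² (5 − 3 = 2).
With tetrahedral geometry the complex is necessarily high-spin.
Configuration: e² t₂⁰ → 2 unpaired electrons.
μ(spin-only) = √[2(2+2)] = √8 ≈ 2.83 μB.

2.83 μB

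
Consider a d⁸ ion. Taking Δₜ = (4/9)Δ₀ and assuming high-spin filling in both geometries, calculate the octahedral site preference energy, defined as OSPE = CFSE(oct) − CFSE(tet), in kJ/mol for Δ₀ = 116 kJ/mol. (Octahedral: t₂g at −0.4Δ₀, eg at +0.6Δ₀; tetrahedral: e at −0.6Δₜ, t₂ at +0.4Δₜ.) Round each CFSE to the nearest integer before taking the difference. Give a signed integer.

-98

Octahedral (high-spin): t₂g⁶ eg², CFSE = 6(−0.4) + 2(+0.6) = -1.2Δ₀ = -1.2 × 116 = -139 kJ/mol.
In a tetrahedral site the filling is e⁴ t₂⁴: CFSE(tet) = -0.8Δₜ = -0.8 × (4/9)(116) = -41 kJ/mol.
Subtracting, OSPE = -139 − (-41) = -98 kJ/mol.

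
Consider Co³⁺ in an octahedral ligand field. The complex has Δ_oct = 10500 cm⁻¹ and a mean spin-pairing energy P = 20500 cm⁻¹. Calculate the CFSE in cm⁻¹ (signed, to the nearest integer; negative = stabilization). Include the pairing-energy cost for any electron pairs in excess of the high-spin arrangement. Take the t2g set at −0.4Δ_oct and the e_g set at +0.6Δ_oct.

Co sits in group 9; removing 3 electrons leaves Co³⁺ with 9 − 3 = 6 d electrons.
With Δ_oct < P the complex is high-spin.
Filling d⁶ accordingly: t2g^4 e_g^2.
Orbital CFSE = -0.4Δ_oct = -0.4 × 10500 = -4200 cm⁻¹.
High-spin has no excess pairs, so no pairing correction applies.

-4200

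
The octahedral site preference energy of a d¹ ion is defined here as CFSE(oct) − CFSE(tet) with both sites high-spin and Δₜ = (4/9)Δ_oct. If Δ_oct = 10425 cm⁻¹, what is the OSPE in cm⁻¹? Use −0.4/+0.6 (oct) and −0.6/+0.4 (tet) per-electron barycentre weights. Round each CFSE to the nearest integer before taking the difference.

-1390

Octahedral (high-spin): t₂g¹ eg⁰, CFSE = 1(−0.4) + 0(+0.6) = -0.4Δ_oct = -0.4 × 10425 = -4170 cm⁻¹.
In a tetrahedral site the filling is e¹ t₂⁰: CFSE(tet) = -0.6Δₜ = -0.6 × (4/9)(10425) = -2780 cm⁻¹.
OSPE = -4170 − (-2780) = -1390 cm⁻¹.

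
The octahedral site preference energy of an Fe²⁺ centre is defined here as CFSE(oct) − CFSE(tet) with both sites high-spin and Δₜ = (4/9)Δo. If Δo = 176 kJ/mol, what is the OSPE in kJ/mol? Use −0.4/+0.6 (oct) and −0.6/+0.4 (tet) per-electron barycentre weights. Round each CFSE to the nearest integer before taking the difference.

Fe²⁺: group 8, so d-count = 8 − 2 = 6.
In an octahedral site d⁶ (HS) is t₂g⁴ eg², giving CFSE(oct) = -0.4Δo = -70 kJ/mol.
In a tetrahedral site the filling is e³ t₂³: CFSE(tet) = -0.6Δₜ = -0.6 × (4/9)(176) = -47 kJ/mol.
OSPE = -70 − (-47) = -23 kJ/mol.

-23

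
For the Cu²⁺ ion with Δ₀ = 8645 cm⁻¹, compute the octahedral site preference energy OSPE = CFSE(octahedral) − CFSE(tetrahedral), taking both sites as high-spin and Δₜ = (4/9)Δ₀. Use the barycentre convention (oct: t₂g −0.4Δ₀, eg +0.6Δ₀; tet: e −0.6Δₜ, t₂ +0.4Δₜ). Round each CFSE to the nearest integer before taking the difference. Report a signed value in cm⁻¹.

Cu sits in group 11; removing 2 electrons leaves Cu²⁺ with 11 − 2 = 9 d electrons.
Octahedral (high-spin): t₂g⁶ eg³, CFSE = 6(−0.4) + 3(+0.6) = -0.6Δ₀ = -0.6 × 8645 = -5187 cm⁻¹.
Tetrahedral e⁴ t₂⁵ gives -0.4Δₜ = -0.4 × (4/9) × 8645 = -1537 cm⁻¹.
Subtracting, OSPE = -5187 − (-1537) = -3650 cm⁻¹.

-3650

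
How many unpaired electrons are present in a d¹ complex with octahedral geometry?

1

Configuration: t₂g¹ eg⁰, giving 1 unpaired electron.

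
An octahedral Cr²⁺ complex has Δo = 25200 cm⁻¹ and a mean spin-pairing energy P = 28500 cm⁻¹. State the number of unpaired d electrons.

Cr sits in group 6; removing 2 electrons leaves Cr²⁺ with 6 − 2 = 4 d electrons.
With Δo < P the complex is high-spin.
Configuration: t2g^3 e_g^1.
Unpaired electrons: 4.

4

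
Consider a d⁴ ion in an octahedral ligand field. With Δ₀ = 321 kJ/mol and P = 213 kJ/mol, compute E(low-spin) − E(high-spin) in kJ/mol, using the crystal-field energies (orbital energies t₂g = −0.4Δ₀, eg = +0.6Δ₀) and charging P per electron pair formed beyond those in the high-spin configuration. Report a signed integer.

-108

High-spin: t₂g³ eg¹, CFSE = -0.6Δ₀ = -193 kJ/mol.
For low-spin the configuration is t₂g⁴ eg⁰: orbital energy -1.6 × 321 = -514 kJ/mol, and 1 additional pair relative to high-spin adds 213 kJ/mol, giving -301 kJ/mol.
Thus E(LS) − E(HS) = -108 kJ/mol.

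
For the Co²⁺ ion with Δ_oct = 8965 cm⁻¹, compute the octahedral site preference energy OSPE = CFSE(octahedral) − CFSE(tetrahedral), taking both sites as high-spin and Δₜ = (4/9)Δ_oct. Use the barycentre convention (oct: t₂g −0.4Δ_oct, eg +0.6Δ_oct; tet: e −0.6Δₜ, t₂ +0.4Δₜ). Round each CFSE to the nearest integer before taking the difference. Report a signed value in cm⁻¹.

Co²⁺: group 9, so d-count = 9 − 2 = 7.
Octahedral high-spin t₂g⁵ eg²: CFSE = -0.8 × 8965 = -7172 cm⁻¹.
In a tetrahedral site the filling is e⁴ t₂³: CFSE(tet) = -1.2Δₜ = -1.2 × (4/9)(8965) = -4781 cm⁻¹.
Subtracting, OSPE = -7172 − (-4781) = -2391 cm⁻¹.

-2391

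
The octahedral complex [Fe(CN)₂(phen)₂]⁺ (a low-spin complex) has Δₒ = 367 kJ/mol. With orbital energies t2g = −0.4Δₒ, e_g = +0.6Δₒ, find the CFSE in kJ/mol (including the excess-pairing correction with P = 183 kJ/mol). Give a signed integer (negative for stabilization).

Ligand charges: 2×(-1) from CN⁻ and 2×(+0) from phen sum to -2; with overall charge +1, Fe is +3.
Fe sits in group 8; removing 3 electrons leaves Fe³⁺ with 8 − 3 = 5 d electrons.
The d⁵ electrons fill as t2g^5 e_g^0.
Orbital CFSE = 5(-0.4) + 0(0.6) = -2.0Δₒ = -2.0 × 367 = -734 kJ/mol.
Relative to high-spin t2g^3 e_g^2 (0 paired), the low-spin configuration has 2 additional pairs, contributing +2 × 183 = +366 kJ/mol.
Overall CFSE = -734 + 366 = -368 kJ/mol.

-368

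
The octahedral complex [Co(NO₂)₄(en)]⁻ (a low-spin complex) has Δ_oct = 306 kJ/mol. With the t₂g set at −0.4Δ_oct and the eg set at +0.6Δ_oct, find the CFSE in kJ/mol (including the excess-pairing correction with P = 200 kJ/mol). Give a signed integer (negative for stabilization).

-334

Ligand charges: 4×(-1) from NO₂⁻ and 1×(+0) from en sum to -4; with overall charge -1, Co is +3.
Group 9 minus oxidation state +3 gives a d⁶ configuration for Co³⁺.
Configuration: t₂g⁶ eg⁰.
The orbital stabilization is -2.4Δ_oct = -2.4 × 306 = -734 kJ/mol.
Pairing penalty: 3 pairs vs 1 in the high-spin reference → 2 extra × P = 400 kJ/mol.
Combining: -734 + 400 = -334 kJ/mol.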